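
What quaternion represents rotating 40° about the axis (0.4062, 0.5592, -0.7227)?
0.9397 + 0.1389i + 0.1913j - 0.2472k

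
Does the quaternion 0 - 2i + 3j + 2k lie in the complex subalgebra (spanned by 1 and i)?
No. The quaternion -2i + 3j + 2k has j-coefficient y = 3 and k-coefficient z = 2, not both zero, so it does not lie in the complex subalgebra spanned by 1 and i.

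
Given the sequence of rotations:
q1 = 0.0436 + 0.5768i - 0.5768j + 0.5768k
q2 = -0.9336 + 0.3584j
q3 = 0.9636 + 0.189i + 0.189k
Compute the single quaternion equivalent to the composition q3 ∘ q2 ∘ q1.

q2 · q1 = 0.166 - 0.3318i + 0.5541j - 0.7452k
q3 · q2 · q1 = 0.3635 - 0.3931i + 0.6121j - 0.582k
0.3635 - 0.3931i + 0.6121j - 0.582k


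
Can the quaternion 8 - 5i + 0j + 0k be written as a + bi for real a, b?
Yes. The quaternion 8 - 5i has j- and k-coefficients y = z = 0, so it lies in the complex subalgebra spanned by 1 and i.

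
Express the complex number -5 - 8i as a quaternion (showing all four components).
-5 - 8i + 0j + 0k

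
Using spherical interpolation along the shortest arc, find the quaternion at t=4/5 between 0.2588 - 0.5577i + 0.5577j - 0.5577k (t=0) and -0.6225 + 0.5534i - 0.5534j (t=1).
0.5681 - 0.5757i + 0.5757j - 0.1202k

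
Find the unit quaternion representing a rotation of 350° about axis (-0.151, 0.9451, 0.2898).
-0.9962 - 0.0132i + 0.0824j + 0.0253k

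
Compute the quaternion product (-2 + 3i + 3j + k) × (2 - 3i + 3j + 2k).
-6 + 15i - 9j + 16k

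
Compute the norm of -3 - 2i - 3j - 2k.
√26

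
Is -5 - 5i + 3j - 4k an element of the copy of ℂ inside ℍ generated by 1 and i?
No. The quaternion -5 - 5i + 3j - 4k has j-coefficient y = 3 and k-coefficient z = -4, not both zero, so it does not lie in the complex subalgebra spanned by 1 and i.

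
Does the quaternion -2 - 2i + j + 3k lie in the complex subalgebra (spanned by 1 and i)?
No. The quaternion -2 - 2i + j + 3k has j-coefficient y = 1 and k-coefficient z = 3, not both zero, so it does not lie in the complex subalgebra spanned by 1 and i.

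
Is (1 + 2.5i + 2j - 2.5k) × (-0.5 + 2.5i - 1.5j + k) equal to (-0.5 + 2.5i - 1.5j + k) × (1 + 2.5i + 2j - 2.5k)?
No: pq = -1.25 - 0.5i - 11.25j - 6.5k ≠ -1.25 + 3i + 6.25j + 11k = qp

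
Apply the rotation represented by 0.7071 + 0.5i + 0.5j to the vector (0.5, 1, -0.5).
(0.396, 1.104, 0.354)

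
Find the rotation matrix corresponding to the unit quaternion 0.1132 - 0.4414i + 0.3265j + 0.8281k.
[[-0.5847, -0.4757, -0.6571], [-0.1008, -0.7612, 0.6407], [-0.805, 0.4408, 0.3971]]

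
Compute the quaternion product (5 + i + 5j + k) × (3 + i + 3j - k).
32j - 4k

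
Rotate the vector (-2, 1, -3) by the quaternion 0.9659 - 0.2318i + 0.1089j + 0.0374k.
(-2.649, -0.522, -2.591)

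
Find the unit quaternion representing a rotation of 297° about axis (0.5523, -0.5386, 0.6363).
-0.8526 + 0.2886i - 0.2814j + 0.3325k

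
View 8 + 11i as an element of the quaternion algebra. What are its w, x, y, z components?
8 + 11i + 0j + 0k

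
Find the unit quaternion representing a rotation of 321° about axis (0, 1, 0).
-0.9426 + 0.3338j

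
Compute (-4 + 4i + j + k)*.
-4 - 4i - j - k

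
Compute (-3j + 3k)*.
3j - 3k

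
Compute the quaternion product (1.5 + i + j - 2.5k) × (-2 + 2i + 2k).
3i - 9j + 6k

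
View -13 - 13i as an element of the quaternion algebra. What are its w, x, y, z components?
-13 - 13i + 0j + 0k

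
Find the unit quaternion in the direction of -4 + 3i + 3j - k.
-0.6761 + 0.5071i + 0.5071j - 0.169k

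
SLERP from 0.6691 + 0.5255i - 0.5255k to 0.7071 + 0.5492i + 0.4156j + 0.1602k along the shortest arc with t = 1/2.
0.7513 + 0.5867i + 0.2269j - 0.1994k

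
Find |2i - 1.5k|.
2.5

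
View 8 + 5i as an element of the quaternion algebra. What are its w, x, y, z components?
8 + 5i + 0j + 0k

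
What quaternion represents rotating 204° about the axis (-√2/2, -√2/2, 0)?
-0.2079 - 0.6917i - 0.6917j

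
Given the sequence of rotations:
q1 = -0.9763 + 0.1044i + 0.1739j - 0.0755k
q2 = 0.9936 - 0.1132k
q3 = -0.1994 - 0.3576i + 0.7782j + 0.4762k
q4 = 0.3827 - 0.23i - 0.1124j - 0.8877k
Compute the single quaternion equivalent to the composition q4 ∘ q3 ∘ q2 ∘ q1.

q2 · q1 = -0.9786 + 0.1234i + 0.161j + 0.0355k
q3 · q2 · q1 = 0.0971 + 0.2763i - 0.7222j - 0.6267k
q4 · q3 · q2 · q1 = -0.5368 - 0.4872i - 0.6767j - 0.1289k
-0.5368 - 0.4872i - 0.6767j - 0.1289k


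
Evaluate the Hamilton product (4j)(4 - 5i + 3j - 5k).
-12 - 20i + 16j + 20k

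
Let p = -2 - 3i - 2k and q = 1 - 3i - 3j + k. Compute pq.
-9 - 3i + 15j + 5k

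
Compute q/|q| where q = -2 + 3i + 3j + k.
-0.417 + 0.6255i + 0.6255j + 0.2085k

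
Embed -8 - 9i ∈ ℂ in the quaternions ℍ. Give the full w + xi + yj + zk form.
-8 - 9i + 0j + 0k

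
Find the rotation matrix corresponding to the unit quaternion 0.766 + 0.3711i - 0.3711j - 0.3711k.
[[0.4491, 0.2931, -0.844], [-0.844, 0.4491, -0.2931], [0.2931, 0.844, 0.4491]]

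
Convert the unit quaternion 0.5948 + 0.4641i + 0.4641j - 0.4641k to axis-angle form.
axis = (√3/3, √3/3, -√3/3), θ = 107°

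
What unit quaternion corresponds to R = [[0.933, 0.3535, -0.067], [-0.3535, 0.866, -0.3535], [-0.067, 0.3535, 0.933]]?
0.9659 + 0.183i - 0.183k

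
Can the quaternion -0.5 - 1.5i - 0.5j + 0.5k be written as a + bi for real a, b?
No. The quaternion -0.5 - 1.5i - 0.5j + 0.5k has j-coefficient y = -0.5 and k-coefficient z = 0.5, not both zero, so it does not lie in the complex subalgebra spanned by 1 and i.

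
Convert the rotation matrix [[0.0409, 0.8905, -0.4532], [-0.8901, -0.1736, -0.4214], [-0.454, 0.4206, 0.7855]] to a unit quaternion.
0.6428 + 0.3275i + 0.0003j - 0.6925k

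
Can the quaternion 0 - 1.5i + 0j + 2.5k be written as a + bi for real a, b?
No. The quaternion -1.5i + 2.5k has j-coefficient y = 0 and k-coefficient z = 2.5, not both zero, so it does not lie in the complex subalgebra spanned by 1 and i.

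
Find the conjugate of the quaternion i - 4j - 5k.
-i + 4j + 5k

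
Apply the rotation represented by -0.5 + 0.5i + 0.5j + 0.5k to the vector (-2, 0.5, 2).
(0.5, 2, -2)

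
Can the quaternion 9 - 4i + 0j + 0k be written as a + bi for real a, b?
Yes. The quaternion 9 - 4i has j- and k-coefficients y = z = 0, so it lies in the complex subalgebra spanned by 1 and i.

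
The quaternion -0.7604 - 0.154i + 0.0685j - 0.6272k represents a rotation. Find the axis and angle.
axis = (-0.2371, 0.1055, -0.9657), θ = 279°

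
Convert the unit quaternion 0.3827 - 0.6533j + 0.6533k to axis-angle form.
axis = (0, -√2/2, √2/2), θ = 3π/4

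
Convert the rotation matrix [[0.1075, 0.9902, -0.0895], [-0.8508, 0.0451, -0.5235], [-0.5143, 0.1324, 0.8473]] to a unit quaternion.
0.7071 + 0.2319i + 0.1502j - 0.6509k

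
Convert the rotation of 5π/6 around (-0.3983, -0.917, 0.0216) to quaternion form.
0.2588 - 0.3847i - 0.8858j + 0.0209k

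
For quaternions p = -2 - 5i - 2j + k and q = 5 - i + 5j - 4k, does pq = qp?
No: pq = -1 - 20i - 41j - 14k ≠ -1 - 26i + j + 40k = qp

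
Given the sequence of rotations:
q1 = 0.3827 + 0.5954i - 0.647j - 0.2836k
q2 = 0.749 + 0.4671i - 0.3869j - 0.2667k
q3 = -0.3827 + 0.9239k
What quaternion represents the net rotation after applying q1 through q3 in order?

q2 · q1 = -0.3174 + 0.5619i - 0.659j - 0.3863k
q3 · q2 · q1 = 0.4784 + 0.3938i + 0.7713j - 0.1454k
0.4784 + 0.3938i + 0.7713j - 0.1454k


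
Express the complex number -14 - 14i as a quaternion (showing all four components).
-14 - 14i + 0j + 0k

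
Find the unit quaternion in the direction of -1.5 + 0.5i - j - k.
-0.7071 + 0.2357i - 0.4714j - 0.4714k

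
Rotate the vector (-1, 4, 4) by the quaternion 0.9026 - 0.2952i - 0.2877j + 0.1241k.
(-3.391, 4.632, -0.223)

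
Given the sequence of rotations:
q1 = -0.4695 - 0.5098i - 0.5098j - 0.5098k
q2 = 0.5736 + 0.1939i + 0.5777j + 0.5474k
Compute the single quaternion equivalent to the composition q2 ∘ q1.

q2 · q1 = 0.4031 - 0.3989i - 0.7439j - 0.3538k
0.4031 - 0.3989i - 0.7439j - 0.3538k


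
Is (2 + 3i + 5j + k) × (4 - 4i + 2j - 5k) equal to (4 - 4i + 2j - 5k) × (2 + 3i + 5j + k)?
No: pq = 15 - 23i + 35j + 20k ≠ 15 + 31i + 13j - 32k = qp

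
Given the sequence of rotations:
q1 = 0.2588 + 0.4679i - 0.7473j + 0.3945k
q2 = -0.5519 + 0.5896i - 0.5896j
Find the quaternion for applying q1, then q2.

q2 · q1 = -0.8593 - 0.3382i + 0.0272j - 0.3825k
-0.8593 - 0.3382i + 0.0272j - 0.3825k


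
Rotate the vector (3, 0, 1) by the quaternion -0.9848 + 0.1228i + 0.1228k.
(2.94, -0.484, 1.06)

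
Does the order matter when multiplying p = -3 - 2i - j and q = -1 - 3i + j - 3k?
Yes: pq = -2 + 14i - 8j + 4k ≠ -2 + 8i + 4j + 14k = qp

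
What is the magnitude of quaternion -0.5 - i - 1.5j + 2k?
2.739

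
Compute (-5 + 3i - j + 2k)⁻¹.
-0.1282 - 0.0769i + 0.0256j - 0.0513k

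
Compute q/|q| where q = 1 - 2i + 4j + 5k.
0.1474 - 0.2949i + 0.5898j + 0.7372k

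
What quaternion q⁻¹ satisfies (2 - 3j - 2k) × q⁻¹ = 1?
0.1176 + 0.1765j + 0.1176k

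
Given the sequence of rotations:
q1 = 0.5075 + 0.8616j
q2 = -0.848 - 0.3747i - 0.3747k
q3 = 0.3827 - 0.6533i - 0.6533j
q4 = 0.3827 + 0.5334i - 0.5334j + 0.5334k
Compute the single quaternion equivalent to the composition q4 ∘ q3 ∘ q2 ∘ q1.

q2 · q1 = -0.4304 + 0.1327i - 0.7306j - 0.513k
q3 · q2 · q1 = -0.5553 + 0.6671i - 0.3336j + 0.3677k
q4 · q3 · q2 · q1 = -0.9424 - 0.0591i + 0.3282j + 0.0224k
-0.9424 - 0.0591i + 0.3282j + 0.0224k


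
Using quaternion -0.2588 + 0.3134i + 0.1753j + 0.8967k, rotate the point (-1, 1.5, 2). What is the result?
(2.473, 0.101, 1.06)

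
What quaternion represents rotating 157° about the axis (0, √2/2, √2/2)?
0.1994 + 0.6929j + 0.6929k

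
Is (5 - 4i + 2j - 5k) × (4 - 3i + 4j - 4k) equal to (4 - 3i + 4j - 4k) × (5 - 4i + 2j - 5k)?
No: pq = -20 - 19i + 27j - 50k ≠ -20 - 43i + 29j - 30k = qp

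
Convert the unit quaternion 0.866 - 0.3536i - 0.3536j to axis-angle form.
axis = (-√2/2, -√2/2, 0), θ = π/3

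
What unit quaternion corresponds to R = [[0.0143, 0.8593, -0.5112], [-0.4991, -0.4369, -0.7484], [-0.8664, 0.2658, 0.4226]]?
-0.5 - 0.5071i - 0.1776j + 0.6792k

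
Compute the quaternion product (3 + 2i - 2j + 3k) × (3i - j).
-8 + 12i + 6j + 4k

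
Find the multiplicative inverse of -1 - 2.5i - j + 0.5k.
-0.1176 + 0.2941i + 0.1176j - 0.0588k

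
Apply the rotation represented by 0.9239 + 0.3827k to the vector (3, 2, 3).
(0.707, 3.536, 3)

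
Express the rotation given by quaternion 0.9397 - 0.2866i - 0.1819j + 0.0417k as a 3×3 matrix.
[[0.9303, 0.0259, -0.3658], [0.1826, 0.8322, 0.5235], [0.318, -0.5538, 0.7695]]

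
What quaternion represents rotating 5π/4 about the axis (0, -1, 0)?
-0.3827 - 0.9239j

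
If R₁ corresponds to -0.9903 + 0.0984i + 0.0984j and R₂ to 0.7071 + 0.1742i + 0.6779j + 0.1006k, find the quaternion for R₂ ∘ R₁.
-0.7841 - 0.1128i - 0.5918j - 0.1492k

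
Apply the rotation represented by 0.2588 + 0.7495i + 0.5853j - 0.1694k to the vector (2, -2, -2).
(-1.513, 3.114, 0.124)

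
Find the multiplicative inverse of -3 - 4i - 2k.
-0.1034 + 0.1379i + 0.069k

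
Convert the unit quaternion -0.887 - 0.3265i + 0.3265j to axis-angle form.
axis = (-√2/2, √2/2, 0), θ = 305°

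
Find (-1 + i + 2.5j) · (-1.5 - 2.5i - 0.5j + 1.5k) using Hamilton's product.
5.25 + 4.75i - 4.75j + 4.25k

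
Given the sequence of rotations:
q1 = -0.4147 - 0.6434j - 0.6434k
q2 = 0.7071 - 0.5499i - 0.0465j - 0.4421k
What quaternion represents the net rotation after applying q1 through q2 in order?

q2 · q1 = -0.6076 - 0.0265i - 0.7895j + 0.0822k
-0.6076 - 0.0265i - 0.7895j + 0.0822k


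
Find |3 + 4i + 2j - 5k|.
√54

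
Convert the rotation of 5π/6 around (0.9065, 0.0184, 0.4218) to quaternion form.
0.2588 + 0.8756i + 0.0178j + 0.4074k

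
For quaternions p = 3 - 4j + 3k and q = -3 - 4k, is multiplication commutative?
No: pq = 3 + 16i + 12j - 21k ≠ 3 - 16i + 12j - 21k = qp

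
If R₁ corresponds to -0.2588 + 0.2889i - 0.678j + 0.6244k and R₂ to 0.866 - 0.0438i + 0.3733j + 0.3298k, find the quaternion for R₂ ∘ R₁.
-0.1643 + 0.7182i - 0.5611j + 0.3772k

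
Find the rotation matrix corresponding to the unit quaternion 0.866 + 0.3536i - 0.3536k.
[[0.7499, 0.6124, -0.2501], [-0.6124, 0.4999, -0.6124], [-0.2501, 0.6124, 0.7499]]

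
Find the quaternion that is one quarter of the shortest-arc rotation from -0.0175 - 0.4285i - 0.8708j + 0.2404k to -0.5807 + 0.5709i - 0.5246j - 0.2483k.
-0.2183 - 0.1785i - 0.9512j + 0.1253k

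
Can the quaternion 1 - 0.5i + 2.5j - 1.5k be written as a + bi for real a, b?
No. The quaternion 1 - 0.5i + 2.5j - 1.5k has j-coefficient y = 2.5 and k-coefficient z = -1.5, not both zero, so it does not lie in the complex subalgebra spanned by 1 and i.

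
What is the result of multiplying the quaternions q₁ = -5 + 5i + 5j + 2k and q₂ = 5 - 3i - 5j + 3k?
9 + 65i + 29j - 15k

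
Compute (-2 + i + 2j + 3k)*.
-2 - i - 2j - 3k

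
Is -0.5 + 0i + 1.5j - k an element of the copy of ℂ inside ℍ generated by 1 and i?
No. The quaternion -0.5 + 1.5j - k has j-coefficient y = 1.5 and k-coefficient z = -1, not both zero, so it does not lie in the complex subalgebra spanned by 1 and i.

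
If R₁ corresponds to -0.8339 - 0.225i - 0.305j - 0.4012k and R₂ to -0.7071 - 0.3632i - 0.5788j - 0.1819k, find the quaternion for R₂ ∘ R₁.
0.2584 + 0.6387i + 0.5935j + 0.4159k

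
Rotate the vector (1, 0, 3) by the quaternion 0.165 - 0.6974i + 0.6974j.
(0.718, -0.282, -3.067)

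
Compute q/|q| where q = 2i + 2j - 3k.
0.4851i + 0.4851j - 0.7276k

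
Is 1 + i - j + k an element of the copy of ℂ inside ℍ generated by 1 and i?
No. The quaternion 1 + i - j + k has j-coefficient y = -1 and k-coefficient z = 1, not both zero, so it does not lie in the complex subalgebra spanned by 1 and i.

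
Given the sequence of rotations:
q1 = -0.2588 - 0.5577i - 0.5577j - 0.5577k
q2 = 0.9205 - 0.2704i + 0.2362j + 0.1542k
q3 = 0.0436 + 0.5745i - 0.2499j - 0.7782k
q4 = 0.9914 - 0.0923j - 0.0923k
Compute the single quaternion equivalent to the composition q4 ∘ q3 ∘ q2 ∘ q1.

q2 · q1 = -0.1713 - 0.4891i - 0.8113j - 0.2707k
q3 · q2 · q1 = -0.1399 - 0.6834i + 0.5436j - 0.4668k
q4 · q3 · q2 · q1 = -0.1316 - 0.5843i + 0.6149j - 0.513k
-0.1316 - 0.5843i + 0.6149j - 0.513k


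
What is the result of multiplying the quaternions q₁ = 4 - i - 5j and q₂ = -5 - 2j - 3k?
-30 + 20i + 14j - 10k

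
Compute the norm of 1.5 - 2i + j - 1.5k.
3.082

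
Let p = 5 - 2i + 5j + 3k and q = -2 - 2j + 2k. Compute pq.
-6 + 20i - 16j + 8k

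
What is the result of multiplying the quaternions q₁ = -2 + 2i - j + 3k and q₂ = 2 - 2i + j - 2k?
7 + 7i - 6j + 10k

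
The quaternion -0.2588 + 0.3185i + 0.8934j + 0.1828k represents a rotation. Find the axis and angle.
axis = (0.3297, 0.9249, 0.1892), θ = 7π/6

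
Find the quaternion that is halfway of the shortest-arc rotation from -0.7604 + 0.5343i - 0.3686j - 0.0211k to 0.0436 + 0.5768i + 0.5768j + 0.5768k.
-0.4946 + 0.7666i + 0.1437j + 0.3834k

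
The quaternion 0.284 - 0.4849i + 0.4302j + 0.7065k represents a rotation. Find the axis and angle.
axis = (-0.5057, 0.4487, 0.7368), θ = 147°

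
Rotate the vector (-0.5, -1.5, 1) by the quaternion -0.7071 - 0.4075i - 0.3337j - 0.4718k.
(1.283, -1.065, -0.848)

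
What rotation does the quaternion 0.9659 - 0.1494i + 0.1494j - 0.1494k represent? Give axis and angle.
axis = (-√3/3, √3/3, -√3/3), θ = π/6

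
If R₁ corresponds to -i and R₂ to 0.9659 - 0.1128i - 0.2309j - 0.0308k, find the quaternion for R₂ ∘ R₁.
-0.1128 - 0.9659i + 0.0308j - 0.2309k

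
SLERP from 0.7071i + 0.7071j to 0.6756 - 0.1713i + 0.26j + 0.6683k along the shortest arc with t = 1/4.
0.2492 + 0.5779i + 0.737j + 0.2465k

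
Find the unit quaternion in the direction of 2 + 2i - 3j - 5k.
0.3086 + 0.3086i - 0.4629j - 0.7715k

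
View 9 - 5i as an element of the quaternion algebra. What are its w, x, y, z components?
9 - 5i + 0j + 0k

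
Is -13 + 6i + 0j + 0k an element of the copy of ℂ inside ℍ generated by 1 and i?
Yes. The quaternion -13 + 6i has j- and k-coefficients y = z = 0, so it lies in the complex subalgebra spanned by 1 and i.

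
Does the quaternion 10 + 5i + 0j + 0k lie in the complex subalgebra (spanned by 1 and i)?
Yes. The quaternion 10 + 5i has j- and k-coefficients y = z = 0, so it lies in the complex subalgebra spanned by 1 and i.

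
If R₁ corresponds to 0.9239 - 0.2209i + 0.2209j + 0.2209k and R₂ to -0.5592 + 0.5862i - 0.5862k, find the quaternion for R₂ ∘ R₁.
-0.2577 + 0.7946i - 0.1235j - 0.5356k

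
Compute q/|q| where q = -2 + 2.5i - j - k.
-0.5714 + 0.7143i - 0.2857j - 0.2857k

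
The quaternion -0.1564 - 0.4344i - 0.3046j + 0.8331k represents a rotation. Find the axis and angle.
axis = (-0.4398, -0.3084, 0.8435), θ = 198°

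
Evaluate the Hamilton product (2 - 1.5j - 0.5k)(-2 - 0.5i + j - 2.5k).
-3.75 + 3.25i + 5.25j - 4.75k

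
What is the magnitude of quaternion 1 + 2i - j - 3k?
√15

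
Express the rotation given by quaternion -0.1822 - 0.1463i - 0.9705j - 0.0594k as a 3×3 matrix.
[[-0.8908, 0.2623, 0.371], [0.3056, 0.9501, 0.062], [-0.3363, 0.1686, -0.9265]]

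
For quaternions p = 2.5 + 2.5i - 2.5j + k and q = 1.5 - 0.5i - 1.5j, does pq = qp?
No: pq = 1.25 + 4i - 8j - 3.5k ≠ 1.25 + i - 7j + 6.5k = qp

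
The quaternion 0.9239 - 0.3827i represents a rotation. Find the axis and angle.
axis = (-1, 0, 0), θ = π/4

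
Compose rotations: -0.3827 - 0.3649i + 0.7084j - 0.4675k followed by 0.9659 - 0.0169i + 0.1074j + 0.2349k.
-0.3421 - 0.5626i + 0.5495j - 0.5142k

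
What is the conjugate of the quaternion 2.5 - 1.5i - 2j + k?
2.5 + 1.5i + 2j - k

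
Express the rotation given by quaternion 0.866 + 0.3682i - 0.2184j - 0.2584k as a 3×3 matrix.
[[0.7711, 0.2867, -0.5686], [-0.6084, 0.5953, -0.5249], [0.188, 0.7506, 0.6335]]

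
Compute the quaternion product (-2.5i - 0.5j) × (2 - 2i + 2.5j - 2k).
-3.75 - 4i - 6j - 7.25k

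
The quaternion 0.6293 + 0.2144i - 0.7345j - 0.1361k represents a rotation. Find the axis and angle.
axis = (0.2759, -0.9451, -0.1751), θ = 102°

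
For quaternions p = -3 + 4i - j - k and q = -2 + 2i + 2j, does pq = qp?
No: pq = -12i - 6j + 12k ≠ -16i - 2j - 8k = qp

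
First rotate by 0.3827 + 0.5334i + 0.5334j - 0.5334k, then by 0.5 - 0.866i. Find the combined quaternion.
0.6533 - 0.0647i - 0.1952j - 0.7286k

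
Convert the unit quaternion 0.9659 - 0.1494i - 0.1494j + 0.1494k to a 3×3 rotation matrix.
[[0.9107, -0.244, -0.3333], [0.3333, 0.9107, 0.244], [0.244, -0.3333, 0.9107]]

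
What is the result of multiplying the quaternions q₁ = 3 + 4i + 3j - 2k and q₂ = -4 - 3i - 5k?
-10 - 40i + 14j + 2k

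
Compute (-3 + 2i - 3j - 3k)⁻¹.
-0.0968 - 0.0645i + 0.0968j + 0.0968k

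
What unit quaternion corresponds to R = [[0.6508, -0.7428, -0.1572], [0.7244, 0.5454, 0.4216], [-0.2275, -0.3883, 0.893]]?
0.8788 - 0.2304i + 0.02j + 0.4174k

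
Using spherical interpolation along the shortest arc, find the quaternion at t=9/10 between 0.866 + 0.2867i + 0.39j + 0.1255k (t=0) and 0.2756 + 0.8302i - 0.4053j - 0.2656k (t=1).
0.3783 + 0.83i - 0.3346j - 0.2366k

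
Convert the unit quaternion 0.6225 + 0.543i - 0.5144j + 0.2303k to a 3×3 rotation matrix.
[[0.3647, -0.8454, -0.3903], [-0.2719, 0.3042, -0.913], [0.8905, 0.4391, -0.1189]]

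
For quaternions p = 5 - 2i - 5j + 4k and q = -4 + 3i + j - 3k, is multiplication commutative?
No: pq = 3 + 34i + 31j - 18k ≠ 3 + 12i + 19j - 44k = qp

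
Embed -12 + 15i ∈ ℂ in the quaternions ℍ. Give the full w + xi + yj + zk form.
-12 + 15i + 0j + 0k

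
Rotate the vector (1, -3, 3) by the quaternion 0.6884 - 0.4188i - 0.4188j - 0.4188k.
(-3.161, 1.661, 2.5)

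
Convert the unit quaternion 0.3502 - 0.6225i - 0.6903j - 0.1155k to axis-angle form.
axis = (-0.6646, -0.737, -0.1233), θ = 139°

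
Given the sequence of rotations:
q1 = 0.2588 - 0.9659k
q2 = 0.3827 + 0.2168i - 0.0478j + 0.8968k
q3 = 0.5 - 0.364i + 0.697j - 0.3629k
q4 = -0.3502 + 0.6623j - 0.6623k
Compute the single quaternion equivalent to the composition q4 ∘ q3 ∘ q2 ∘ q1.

q2 · q1 = 0.9653 + 0.1023i + 0.197j - 0.1376k
q3 · q2 · q1 = 0.3326 - 0.3246i + 0.6841j - 0.5621k
q4 · q3 · q2 · q1 = -0.9418 + 0.1945i + 0.1957j + 0.1915k
-0.9418 + 0.1945i + 0.1957j + 0.1915k


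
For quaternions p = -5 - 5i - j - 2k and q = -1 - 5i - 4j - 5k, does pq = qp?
No: pq = -34 + 27i + 6j + 42k ≠ -34 + 33i + 36j + 12k = qp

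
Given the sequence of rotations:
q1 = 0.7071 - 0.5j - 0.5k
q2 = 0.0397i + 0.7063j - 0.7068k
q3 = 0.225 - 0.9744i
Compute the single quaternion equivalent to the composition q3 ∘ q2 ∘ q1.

q2 · q1 = -0.0003 - 0.6785i + 0.5193j - 0.5196k
q3 · q2 · q1 = -0.6612 - 0.1524i - 0.3895j - 0.6229k
-0.6612 - 0.1524i - 0.3895j - 0.6229k


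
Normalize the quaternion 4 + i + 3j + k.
0.7698 + 0.1925i + 0.5774j + 0.1925k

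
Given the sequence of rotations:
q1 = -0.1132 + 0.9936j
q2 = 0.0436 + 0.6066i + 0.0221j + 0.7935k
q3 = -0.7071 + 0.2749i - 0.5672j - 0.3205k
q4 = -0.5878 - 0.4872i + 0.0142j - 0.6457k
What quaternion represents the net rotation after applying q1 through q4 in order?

q2 · q1 = -0.0269 - 0.8571i + 0.0408j + 0.5129k
q3 · q2 · q1 = 0.4422 + 0.3208i + 0.1201j - 0.829k
q4 · q3 · q2 · q1 = -0.6406 - 0.3382i - 0.6753j + 0.1387k
-0.6406 - 0.3382i - 0.6753j + 0.1387k


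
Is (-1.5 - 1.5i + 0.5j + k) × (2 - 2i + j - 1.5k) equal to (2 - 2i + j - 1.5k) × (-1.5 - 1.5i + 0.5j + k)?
No: pq = -5 - 1.75i - 4.75j + 3.75k ≠ -5 + 1.75i + 3.75j + 4.75k = qp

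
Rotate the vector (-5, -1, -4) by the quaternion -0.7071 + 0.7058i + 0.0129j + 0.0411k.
(-5.217, -3.798, 0.602)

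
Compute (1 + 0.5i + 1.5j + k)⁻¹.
0.2222 - 0.1111i - 0.3333j - 0.2222k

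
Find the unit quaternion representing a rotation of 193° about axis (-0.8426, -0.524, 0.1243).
-0.1132 - 0.8372i - 0.5206j + 0.1235k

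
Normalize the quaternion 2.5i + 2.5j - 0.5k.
0.7001i + 0.7001j - 0.14k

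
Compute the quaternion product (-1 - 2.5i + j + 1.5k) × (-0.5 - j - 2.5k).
5.25 + 0.25i - 5.75j + 4.25k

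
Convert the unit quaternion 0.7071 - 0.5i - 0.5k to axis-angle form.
axis = (-√2/2, 0, -√2/2), θ = π/2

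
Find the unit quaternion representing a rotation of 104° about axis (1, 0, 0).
0.6157 + 0.788i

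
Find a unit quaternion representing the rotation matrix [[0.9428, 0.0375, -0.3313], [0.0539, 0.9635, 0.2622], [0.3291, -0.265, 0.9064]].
0.9763 - 0.135i - 0.1691j + 0.0042k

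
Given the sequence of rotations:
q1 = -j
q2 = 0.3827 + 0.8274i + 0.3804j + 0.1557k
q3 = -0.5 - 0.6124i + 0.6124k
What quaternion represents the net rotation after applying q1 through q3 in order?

q2 · q1 = 0.3804 + 0.1557i - 0.3827j - 0.8274k
q3 · q2 · q1 = 0.4119 - 0.0764i - 0.22j + 0.881k
0.4119 - 0.0764i - 0.22j + 0.881k


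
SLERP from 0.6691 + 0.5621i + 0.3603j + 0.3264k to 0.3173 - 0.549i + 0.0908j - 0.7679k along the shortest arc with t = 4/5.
-0.1069 + 0.6335i + 0.0135j + 0.7662k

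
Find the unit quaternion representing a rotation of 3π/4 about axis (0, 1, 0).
0.3827 + 0.9239j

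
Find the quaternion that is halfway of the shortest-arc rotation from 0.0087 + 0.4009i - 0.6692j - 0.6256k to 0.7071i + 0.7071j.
0.0056 - 0.1985i - 0.8922j - 0.4056k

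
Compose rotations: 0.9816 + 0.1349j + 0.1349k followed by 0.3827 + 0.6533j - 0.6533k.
0.3757 + 0.1763i + 0.6929j - 0.5897k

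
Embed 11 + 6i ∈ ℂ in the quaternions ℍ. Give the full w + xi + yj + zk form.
11 + 6i + 0j + 0k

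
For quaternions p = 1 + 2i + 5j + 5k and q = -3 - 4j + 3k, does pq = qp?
No: pq = 2 + 29i - 25j - 20k ≠ 2 - 41i - 13j - 4k = qp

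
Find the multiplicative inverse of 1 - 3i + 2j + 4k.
0.0333 + 0.1i - 0.0667j - 0.1333k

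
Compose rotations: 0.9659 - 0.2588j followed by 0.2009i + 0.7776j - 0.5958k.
0.2012 + 0.0399i + 0.7511j - 0.6275k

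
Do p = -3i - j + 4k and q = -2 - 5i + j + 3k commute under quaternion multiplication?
No: pq = -26 - i - 9j - 16k ≠ -26 + 13i + 13j = qp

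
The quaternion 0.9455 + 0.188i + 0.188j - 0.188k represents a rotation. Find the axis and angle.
axis = (√3/3, √3/3, -√3/3), θ = 38°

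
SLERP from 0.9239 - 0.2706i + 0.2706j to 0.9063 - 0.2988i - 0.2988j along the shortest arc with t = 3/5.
0.9514 - 0.2994i - 0.0724j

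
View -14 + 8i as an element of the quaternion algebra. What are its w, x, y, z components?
-14 + 8i + 0j + 0k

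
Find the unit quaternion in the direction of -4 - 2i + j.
-0.8729 - 0.4364i + 0.2182j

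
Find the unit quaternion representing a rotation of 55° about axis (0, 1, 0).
0.887 + 0.4617j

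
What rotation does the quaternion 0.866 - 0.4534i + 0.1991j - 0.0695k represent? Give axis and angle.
axis = (-0.9067, 0.3982, -0.139), θ = π/3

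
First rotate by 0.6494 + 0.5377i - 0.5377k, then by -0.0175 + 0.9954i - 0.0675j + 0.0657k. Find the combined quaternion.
-0.5113 + 0.6733i + 0.5267j + 0.0884k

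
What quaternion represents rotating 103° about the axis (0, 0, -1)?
0.6225 - 0.7826k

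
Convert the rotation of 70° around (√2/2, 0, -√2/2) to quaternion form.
0.8192 + 0.4056i - 0.4056k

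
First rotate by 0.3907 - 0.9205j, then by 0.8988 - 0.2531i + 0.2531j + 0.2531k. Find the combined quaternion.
0.5841 + 0.1341i - 0.7285j + 0.3319k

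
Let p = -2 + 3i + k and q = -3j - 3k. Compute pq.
3 + 3i + 15j - 3k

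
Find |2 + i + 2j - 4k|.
5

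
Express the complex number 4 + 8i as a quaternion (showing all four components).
4 + 8i + 0j + 0k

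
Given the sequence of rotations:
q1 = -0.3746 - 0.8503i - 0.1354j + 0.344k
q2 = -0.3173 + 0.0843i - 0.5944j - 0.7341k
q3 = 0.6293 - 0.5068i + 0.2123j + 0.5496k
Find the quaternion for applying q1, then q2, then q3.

q2 · q1 = 0.3626 - 0.0656i + 0.8608j - 0.351k
q3 · q2 · q1 = 0.2051 - 0.7727i + 0.4047j - 0.4439k
0.2051 - 0.7727i + 0.4047j - 0.4439k


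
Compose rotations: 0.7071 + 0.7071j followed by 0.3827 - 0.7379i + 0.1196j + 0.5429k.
0.186 - 0.9057i + 0.3552j - 0.1379k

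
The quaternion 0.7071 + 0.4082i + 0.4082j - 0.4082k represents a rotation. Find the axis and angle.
axis = (√3/3, √3/3, -√3/3), θ = π/2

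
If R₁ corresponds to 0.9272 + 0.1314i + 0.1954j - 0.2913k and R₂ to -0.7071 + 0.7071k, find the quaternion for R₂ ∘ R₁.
-0.4496 - 0.2311i - 0.0453j + 0.8616k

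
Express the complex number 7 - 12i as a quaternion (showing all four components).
7 - 12i + 0j + 0k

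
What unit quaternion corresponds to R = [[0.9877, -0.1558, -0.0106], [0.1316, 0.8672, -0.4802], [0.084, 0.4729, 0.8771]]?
0.9659 + 0.2467i - 0.0245j + 0.0744k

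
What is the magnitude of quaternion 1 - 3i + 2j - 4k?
√30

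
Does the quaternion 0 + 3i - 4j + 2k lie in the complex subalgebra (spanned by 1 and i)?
No. The quaternion 3i - 4j + 2k has j-coefficient y = -4 and k-coefficient z = 2, not both zero, so it does not lie in the complex subalgebra spanned by 1 and i.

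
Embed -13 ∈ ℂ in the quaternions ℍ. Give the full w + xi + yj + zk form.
-13 + 0i + 0j + 0k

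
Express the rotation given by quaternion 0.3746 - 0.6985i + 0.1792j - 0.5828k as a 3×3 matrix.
[[0.2565, 0.1863, 0.9484], [-0.687, -0.6551, 0.3144], [0.6799, -0.7322, -0.04]]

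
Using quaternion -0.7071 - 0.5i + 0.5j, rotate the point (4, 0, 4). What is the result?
(-0.828, -4.828, 2.828)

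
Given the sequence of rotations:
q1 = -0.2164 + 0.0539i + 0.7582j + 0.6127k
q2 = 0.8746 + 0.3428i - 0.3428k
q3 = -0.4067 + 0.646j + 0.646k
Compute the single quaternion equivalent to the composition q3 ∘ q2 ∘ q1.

q2 · q1 = 0.0023 + 0.2329i + 0.4346j + 0.87k
q3 · q2 · q1 = -0.8437 + 0.1865i - 0.0248j - 0.5028k
-0.8437 + 0.1865i - 0.0248j - 0.5028k


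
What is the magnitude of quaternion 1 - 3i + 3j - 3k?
√28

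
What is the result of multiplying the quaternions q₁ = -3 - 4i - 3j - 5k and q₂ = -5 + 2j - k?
16 + 33i + 5j + 20k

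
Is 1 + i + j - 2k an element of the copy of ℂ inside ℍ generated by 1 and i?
No. The quaternion 1 + i + j - 2k has j-coefficient y = 1 and k-coefficient z = -2, not both zero, so it does not lie in the complex subalgebra spanned by 1 and i.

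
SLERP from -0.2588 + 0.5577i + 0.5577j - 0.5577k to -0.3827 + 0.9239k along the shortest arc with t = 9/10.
0.3278 + 0.0699i + 0.0699j - 0.9396k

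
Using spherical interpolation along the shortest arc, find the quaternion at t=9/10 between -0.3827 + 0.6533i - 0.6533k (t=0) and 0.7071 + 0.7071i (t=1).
0.6279 + 0.7729i - 0.0914k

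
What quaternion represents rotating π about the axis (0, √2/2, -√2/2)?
0.7071j - 0.7071k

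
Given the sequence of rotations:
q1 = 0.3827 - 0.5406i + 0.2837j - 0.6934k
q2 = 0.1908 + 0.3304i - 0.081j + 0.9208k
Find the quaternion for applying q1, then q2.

q2 · q1 = 0.9131 - 0.1818i - 0.2456j + 0.27k
0.9131 - 0.1818i - 0.2456j + 0.27k


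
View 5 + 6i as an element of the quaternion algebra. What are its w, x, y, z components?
5 + 6i + 0j + 0k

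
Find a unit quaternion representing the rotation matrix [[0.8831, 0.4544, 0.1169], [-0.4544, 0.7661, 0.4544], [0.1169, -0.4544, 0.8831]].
0.9397 - 0.2418i - 0.2418k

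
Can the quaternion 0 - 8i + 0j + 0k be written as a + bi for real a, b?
Yes. The quaternion -8i has j- and k-coefficients y = z = 0, so it lies in the complex subalgebra spanned by 1 and i.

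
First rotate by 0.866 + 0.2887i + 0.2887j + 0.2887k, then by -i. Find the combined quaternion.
0.2887 - 0.866i + 0.2887j - 0.2887k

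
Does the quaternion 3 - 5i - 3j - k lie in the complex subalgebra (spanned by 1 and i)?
No. The quaternion 3 - 5i - 3j - k has j-coefficient y = -3 and k-coefficient z = -1, not both zero, so it does not lie in the complex subalgebra spanned by 1 and i.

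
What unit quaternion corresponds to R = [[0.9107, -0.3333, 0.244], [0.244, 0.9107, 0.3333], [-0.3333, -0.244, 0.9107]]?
0.9659 - 0.1494i + 0.1494j + 0.1494k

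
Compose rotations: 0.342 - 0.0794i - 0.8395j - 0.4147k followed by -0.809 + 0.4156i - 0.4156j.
-0.5926 + 0.3787i + 0.7094j - 0.0464k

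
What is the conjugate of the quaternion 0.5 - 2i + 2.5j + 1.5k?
0.5 + 2i - 2.5j - 1.5k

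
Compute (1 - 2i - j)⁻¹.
0.1667 + 0.3333i + 0.1667j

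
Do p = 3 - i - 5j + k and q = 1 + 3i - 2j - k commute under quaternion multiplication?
No: pq = -3 + 15i - 9j + 15k ≠ -3 + i - 13j - 19k = qp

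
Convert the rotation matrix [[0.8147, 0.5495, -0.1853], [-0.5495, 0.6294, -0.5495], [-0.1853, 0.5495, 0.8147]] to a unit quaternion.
0.9026 + 0.3044i - 0.3044k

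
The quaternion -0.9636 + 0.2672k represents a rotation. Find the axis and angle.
axis = (0, 0, 1), θ = 329°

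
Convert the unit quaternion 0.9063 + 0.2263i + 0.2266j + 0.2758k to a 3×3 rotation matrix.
[[0.7452, -0.3974, 0.5356], [0.6025, 0.7454, -0.2852], [-0.2859, 0.5352, 0.7949]]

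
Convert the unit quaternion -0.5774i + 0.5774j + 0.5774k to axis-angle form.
axis = (-√3/3, √3/3, √3/3), θ = π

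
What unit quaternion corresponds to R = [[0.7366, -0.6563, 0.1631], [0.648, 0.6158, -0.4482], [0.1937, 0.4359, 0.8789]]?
0.8988 + 0.2459i - 0.0085j + 0.3628k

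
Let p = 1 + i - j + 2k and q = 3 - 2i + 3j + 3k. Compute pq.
2 - 8i - 7j + 10k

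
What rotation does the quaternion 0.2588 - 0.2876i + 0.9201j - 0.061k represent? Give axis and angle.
axis = (-0.2977, 0.9526, -0.0632), θ = 5π/6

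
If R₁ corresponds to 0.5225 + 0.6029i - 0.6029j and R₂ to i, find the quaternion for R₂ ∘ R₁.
-0.6029 + 0.5225i - 0.6029k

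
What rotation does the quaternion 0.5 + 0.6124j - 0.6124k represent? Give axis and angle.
axis = (0, √2/2, -√2/2), θ = 2π/3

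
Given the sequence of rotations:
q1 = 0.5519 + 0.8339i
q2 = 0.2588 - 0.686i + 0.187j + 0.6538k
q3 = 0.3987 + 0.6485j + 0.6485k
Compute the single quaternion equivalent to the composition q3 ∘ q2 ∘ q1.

q2 · q1 = 0.7149 - 0.1628i + 0.6484j + 0.2049k
q3 · q2 · q1 = -0.2683 - 0.3525i + 0.6166j + 0.6509k
-0.2683 - 0.3525i + 0.6166j + 0.6509k


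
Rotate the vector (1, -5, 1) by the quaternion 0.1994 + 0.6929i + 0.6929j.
(-4.485, 0.485, -2.578)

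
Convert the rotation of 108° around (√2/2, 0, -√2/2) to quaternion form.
0.5878 + 0.5721i - 0.5721k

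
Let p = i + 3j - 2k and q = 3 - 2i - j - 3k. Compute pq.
-1 - 8i + 16j - k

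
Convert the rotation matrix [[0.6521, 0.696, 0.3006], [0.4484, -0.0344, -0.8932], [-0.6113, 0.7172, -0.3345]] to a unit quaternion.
0.5664 + 0.7108i + 0.4025j - 0.1093k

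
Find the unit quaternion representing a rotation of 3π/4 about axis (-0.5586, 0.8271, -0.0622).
0.3827 - 0.5161i + 0.7641j - 0.0575k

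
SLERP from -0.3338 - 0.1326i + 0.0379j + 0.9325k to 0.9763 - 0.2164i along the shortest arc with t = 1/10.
-0.4474 - 0.0976i + 0.0361j + 0.8883k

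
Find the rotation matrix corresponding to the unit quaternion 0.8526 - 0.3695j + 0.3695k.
[[0.4539, -0.6301, -0.6301], [0.6301, 0.7269, -0.2731], [0.6301, -0.2731, 0.7269]]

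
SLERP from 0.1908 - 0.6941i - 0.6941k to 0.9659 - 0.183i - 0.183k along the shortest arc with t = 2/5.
0.5962 - 0.5677i - 0.5677k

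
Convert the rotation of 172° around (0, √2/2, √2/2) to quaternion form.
0.0698 + 0.7054j + 0.7054k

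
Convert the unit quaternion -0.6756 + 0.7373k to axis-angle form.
axis = (0, 0, 1), θ = 265°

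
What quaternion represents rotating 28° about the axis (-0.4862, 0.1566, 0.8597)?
0.9703 - 0.1176i + 0.0379j + 0.208k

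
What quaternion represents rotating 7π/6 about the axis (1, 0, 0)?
-0.2588 + 0.9659i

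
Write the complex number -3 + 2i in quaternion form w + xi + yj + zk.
-3 + 2i + 0j + 0k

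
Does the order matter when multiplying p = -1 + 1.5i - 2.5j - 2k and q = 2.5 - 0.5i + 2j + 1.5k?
Yes: pq = 6.25 + 4.5i - 9.5j - 4.75k ≠ 6.25 + 4i - 7j - 8.25k = qp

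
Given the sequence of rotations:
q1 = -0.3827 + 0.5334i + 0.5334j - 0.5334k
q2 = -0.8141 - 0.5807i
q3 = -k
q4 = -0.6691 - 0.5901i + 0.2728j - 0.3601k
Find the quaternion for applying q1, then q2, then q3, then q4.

q2 · q1 = 0.6213 - 0.212i - 0.744j + 0.1245k
q3 · q2 · q1 = 0.1245 - 0.744i + 0.212j - 0.6213k
q4 · q3 · q2 · q1 = -0.8039 + 0.3312i - 0.2066j + 0.4487k
-0.8039 + 0.3312i - 0.2066j + 0.4487k


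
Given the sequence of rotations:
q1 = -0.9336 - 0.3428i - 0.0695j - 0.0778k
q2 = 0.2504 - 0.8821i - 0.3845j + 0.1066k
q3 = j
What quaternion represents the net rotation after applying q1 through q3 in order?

q2 · q1 = -0.5546 + 0.775i + 0.2364j - 0.1895k
q3 · q2 · q1 = -0.2364 - 0.1895i - 0.5546j - 0.775k
-0.2364 - 0.1895i - 0.5546j - 0.775k


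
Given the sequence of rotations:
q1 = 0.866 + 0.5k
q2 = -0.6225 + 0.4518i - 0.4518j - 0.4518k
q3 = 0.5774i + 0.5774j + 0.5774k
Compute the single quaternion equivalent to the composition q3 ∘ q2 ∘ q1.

q2 · q1 = -0.3132 + 0.1654i - 0.6172j - 0.7025k
q3 · q2 · q1 = 0.6665 - 0.2301i + 0.3203j - 0.6327k
0.6665 - 0.2301i + 0.3203j - 0.6327k


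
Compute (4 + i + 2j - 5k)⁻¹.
0.087 - 0.0217i - 0.0435j + 0.1087k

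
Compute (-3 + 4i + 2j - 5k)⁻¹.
-0.0556 - 0.0741i - 0.037j + 0.0926k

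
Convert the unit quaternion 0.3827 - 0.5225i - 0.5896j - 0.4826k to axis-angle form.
axis = (-0.5656, -0.6382, -0.5224), θ = 3π/4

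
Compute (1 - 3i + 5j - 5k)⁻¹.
0.0167 + 0.05i - 0.0833j + 0.0833k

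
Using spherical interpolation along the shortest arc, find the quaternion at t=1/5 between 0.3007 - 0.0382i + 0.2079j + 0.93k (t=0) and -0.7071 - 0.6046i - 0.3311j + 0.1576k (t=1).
0.4829 + 0.1396i + 0.2882j + 0.815k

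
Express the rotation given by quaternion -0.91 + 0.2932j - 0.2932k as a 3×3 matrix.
[[0.6561, -0.5336, -0.5336], [0.5336, 0.8281, -0.1719], [0.5336, -0.1719, 0.8281]]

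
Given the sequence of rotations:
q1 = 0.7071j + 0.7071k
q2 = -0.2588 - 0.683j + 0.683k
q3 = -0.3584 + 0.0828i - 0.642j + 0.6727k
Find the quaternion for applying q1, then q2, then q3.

q2 · q1 = -0.9659i - 0.183j - 0.183k
q3 · q2 · q1 = 0.0856 + 0.5868i - 0.569j - 0.5697k
0.0856 + 0.5868i - 0.569j - 0.5697k


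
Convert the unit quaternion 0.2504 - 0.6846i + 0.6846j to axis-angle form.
axis = (-√2/2, √2/2, 0), θ = 151°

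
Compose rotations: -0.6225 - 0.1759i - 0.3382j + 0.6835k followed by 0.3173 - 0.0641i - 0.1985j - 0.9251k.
0.3564 - 0.4645i + 0.2228j + 0.7795k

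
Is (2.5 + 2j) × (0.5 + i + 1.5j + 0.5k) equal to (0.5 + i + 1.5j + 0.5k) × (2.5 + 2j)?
No: pq = -1.75 + 3.5i + 4.75j - 0.75k ≠ -1.75 + 1.5i + 4.75j + 3.25k = qp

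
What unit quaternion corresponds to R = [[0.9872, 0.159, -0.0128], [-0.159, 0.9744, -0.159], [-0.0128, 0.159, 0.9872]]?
0.9936 + 0.08i - 0.08k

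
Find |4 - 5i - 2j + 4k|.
√61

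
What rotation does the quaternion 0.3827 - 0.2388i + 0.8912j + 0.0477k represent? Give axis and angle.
axis = (-0.2585, 0.9646, 0.0516), θ = 3π/4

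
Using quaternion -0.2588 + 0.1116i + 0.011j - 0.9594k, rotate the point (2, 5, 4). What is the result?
(-5.032, -3.184, 3.088)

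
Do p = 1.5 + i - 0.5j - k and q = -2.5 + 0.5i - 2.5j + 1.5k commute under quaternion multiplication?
No: pq = -4 - 5i - 4.5j + 2.5k ≠ -4 + 1.5i - 0.5j + 7k = qp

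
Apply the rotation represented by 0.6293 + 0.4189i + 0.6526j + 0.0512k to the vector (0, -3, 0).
(-1.447, -1.931, -1.782)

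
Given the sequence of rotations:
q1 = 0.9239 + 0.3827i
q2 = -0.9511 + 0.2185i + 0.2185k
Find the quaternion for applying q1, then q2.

q2 · q1 = -0.9623 - 0.1621i + 0.0836j + 0.2019k
-0.9623 - 0.1621i + 0.0836j + 0.2019k


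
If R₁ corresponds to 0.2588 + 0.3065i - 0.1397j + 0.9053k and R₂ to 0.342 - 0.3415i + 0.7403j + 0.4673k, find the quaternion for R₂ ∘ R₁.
-0.1264 + 0.7519i + 0.5962j + 0.2514k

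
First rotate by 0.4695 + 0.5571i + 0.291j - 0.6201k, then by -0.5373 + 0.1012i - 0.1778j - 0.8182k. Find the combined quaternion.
-0.7643 + 0.0965i - 0.6329j + 0.0775k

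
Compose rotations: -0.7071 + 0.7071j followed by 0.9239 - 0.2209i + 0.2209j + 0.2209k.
-0.8095 + 0.4971j - 0.3124k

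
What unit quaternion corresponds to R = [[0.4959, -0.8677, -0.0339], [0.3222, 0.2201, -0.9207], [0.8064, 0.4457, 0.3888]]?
0.7254 + 0.4709i - 0.2896j + 0.4101k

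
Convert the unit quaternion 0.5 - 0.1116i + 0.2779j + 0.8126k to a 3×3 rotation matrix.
[[-0.4751, -0.8746, 0.0965], [0.7506, -0.3455, 0.5632], [-0.4593, 0.34, 0.8206]]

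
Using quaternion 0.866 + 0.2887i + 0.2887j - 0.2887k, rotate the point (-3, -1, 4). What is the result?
(-1.333, -2.334, 4.333)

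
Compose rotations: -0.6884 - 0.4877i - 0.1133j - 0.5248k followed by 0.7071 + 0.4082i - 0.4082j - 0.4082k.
-0.5482 - 0.4579i + 0.6142j - 0.3354k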